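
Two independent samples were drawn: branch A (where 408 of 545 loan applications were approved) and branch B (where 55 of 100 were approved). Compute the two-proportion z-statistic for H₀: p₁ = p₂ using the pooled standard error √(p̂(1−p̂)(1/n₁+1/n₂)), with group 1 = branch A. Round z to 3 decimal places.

z = 4.057

p̂₁ = 408/545 = 0.74862, p̂₂ = 55/100 = 0.55000.
Pooled p̂ = (408+55)/(545+100) = 463/645 = 0.71783.
SE = √[p̂(1−p̂)(1/n₁+1/n₂)] = √[0.71783·0.28217·(1/545+1/100)] ≈ 0.048961.
z = 0.19862/0.048961 = 4.057.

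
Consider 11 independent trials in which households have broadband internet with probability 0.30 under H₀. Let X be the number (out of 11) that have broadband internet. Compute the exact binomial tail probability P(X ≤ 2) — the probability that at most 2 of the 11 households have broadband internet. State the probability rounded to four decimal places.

P = 0.3127

X ~ Binomial(n=11, p=0.30).
P(X ≤ 2) = C(11,0)·0.30^0·0.70^11 + C(11,1)·0.30^1·0.70^10 + C(11,2)·0.30^2·0.70^9.
= 0.019773 + 0.093217 + 0.199750 = 0.3127.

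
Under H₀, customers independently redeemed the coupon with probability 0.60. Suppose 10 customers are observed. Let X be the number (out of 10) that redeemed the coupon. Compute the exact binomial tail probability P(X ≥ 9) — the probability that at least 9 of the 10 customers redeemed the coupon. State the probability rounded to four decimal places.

P = 0.0464

X is binomial with n = 10 and p = 0.60.
P(X ≥ 9) = C(10,9)·0.60^9·0.40^1 + C(10,10)·0.60^10·0.40^0.
= 0.040311 + 0.006047 = 0.0464.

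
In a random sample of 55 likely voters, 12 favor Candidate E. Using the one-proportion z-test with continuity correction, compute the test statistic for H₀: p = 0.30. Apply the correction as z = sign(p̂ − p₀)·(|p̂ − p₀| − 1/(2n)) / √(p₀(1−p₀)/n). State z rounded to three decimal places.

The sample proportion is 12/55 = 0.21818. p̂ − p₀ = -0.081818.
Continuity correction 1/(2n) = 1/110 = 0.009091.
Corrected numerator: |-0.081818| − 0.009091 = 0.072727.
Null standard error: √(0.30·0.70/55) = √0.003818182 = 0.061791.
z = (−)0.072727/0.061791 = -1.177.

z = -1.177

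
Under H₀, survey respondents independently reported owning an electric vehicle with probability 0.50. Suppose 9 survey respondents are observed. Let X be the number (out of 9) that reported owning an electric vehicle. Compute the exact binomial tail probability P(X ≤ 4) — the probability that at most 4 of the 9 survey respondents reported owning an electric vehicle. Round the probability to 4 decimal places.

P = 0.5000

X ~ Binomial(n=9, p=0.50).
P(X ≤ 4) = Σ_{j=0}^{4} C(9,j)·0.50^j·0.50^{9−j}.
= 0.001953 + 0.017578 + 0.070312 + 0.164062 + 0.246094 = 0.5000.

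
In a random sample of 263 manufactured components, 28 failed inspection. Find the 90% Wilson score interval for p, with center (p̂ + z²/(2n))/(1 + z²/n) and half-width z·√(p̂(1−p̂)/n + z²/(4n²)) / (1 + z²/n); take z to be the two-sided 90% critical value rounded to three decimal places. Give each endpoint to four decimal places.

Here p̂ = 28/263 = 0.10646 and z = 1.645 (z² = 2.706025).
Denominator 1 + z²/n = 1 + 2.706025/263 = 1.010289.
Adjusted center: (0.10646 + z²/(2n))/1.010289 = 0.11047.
Radicand: p̂(1−p̂)/n + z²/(4n²) = 0.000361708 + 0.000009780 = 0.000371488.
Half-width = z·√(radicand)/denom = 1.645·0.019274/1.010289 = 0.03138.
So the interval runs from 0.0791 to 0.1419.

(0.0791, 0.1419)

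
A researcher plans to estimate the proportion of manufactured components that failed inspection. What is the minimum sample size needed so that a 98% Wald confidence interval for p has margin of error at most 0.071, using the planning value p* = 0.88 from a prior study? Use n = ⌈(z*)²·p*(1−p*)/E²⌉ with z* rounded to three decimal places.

n = 114

The 98% critical value is z* = 2.326.
p*(1−p*) = 0.88·0.12 = 0.1056.
Required n before rounding: 5.410276 × 0.1056 / 0.071² = 113.336.
⌈113.336⌉ = 114.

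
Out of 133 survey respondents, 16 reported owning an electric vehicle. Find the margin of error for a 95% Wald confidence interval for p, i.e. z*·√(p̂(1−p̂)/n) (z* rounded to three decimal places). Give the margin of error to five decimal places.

ME = 0.05529

Sample proportion p̂ = 16/133 = 0.12030.
SE = √(p̂(1−p̂)/n) = √(0.105828/133) = 0.028208.
z* = 1.960 at the 95% level.
Margin of error = z*·SE = 1.960 × 0.028208 = 0.05529.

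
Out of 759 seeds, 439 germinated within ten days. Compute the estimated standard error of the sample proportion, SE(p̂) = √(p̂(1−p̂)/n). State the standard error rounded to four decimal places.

SE = 0.0179

p̂ = 439/759 = 0.57839.
p̂(1−p̂) = 0.57839·0.42161 = 0.243855.
SE = √(0.243855/759) = 0.0179.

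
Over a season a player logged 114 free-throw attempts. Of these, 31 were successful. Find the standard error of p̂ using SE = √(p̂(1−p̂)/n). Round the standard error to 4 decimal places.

SE = 0.0417

p̂ = 31/114 = 0.27193.
p̂(1−p̂) = 0.27193·0.72807 = 0.197984.
Dividing by n and taking the root: √0.001736702 = 0.0417.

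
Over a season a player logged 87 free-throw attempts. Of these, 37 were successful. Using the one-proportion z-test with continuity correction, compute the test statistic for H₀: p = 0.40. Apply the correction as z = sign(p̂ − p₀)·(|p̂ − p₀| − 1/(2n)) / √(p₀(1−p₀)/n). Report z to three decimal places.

The sample proportion is 37/87 = 0.42529. p̂ − p₀ = 0.025287.
Continuity correction 1/(2n) = 1/174 = 0.005747.
Corrected numerator: |0.025287| − 0.005747 = 0.019540.
SE₀ = √(0.40·0.60/87) = 0.052523.
z = +0.019540/0.052523 = 0.372.

z = 0.372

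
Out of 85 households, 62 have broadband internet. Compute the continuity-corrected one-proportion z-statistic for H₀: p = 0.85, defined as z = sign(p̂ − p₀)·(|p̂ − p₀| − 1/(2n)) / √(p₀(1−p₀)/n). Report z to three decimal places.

With x = 62 successes in n = 85, p̂ = 0.72941. p̂ − p₀ = -0.120588.
Continuity correction 1/(2n) = 1/170 = 0.005882.
Corrected numerator: |-0.120588| − 0.005882 = 0.114706.
SE₀ = √(0.85·0.15/85) = 0.038730.
z = −0.114706/0.038730 = -2.962.

z = -2.962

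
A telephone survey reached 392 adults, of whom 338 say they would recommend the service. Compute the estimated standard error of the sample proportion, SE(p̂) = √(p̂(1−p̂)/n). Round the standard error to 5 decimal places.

With x = 338 successes in n = 392, p̂ = 0.86224.
p̂(1−p̂) = 0.118782.
SE = √(0.118782/392) = 0.01741.

SE = 0.01741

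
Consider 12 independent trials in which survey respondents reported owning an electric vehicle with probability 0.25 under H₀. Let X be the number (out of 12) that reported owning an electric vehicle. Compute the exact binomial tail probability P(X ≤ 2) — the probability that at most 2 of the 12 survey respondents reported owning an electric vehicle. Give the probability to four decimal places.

P = 0.3907

X ~ Binomial(n=12, p=0.25).
P(X ≤ 2) = C(12,0)·0.25^0·0.75^12 + C(12,1)·0.25^1·0.75^11 + C(12,2)·0.25^2·0.75^10.
= 0.031676 + 0.126705 + 0.232293 = 0.3907.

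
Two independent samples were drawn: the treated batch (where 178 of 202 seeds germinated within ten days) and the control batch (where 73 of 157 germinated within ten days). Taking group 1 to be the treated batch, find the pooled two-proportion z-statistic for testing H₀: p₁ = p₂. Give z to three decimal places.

p̂₁ = 178/202 = 0.88119, p̂₂ = 73/157 = 0.46497.
Pooling: p̂ = 251/359 = 0.69916.
Pooled SE = √[0.2103336·0.01131992] ≈ 0.048795.
z = (p̂₁ − p̂₂)/SE = (0.88119 − 0.46497)/0.048795 = 0.41622/0.048795 = 8.530.

z = 8.530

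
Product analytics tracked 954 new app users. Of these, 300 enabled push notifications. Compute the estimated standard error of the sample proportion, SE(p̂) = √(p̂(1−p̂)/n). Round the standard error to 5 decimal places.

SE = 0.01503

Sample proportion p̂ = 300/954 = 0.31447.
p̂(1−p̂) = 0.215579.
SE = √(0.215579/954) = 0.01503.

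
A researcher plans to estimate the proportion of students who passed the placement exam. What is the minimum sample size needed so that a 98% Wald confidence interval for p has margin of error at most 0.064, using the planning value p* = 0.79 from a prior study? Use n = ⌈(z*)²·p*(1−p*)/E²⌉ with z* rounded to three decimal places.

n = 220

The 98% critical value is z* = 2.326.
p*(1−p*) = 0.79·0.21 = 0.1659.
Required n before rounding: 5.410276 × 0.1659 / 0.064² = 219.132.
⌈219.132⌉ = 220.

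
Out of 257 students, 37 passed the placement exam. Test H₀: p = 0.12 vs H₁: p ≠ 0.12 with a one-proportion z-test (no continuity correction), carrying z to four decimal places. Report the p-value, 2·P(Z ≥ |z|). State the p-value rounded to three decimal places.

p-value = 0.237

The sample proportion is 37/257 = 0.14397.
Under H₀, SE = √(p₀(1−p₀)/n) = √(0.12·0.88/257) = √0.000410895 = 0.020271.
Test statistic (full precision, shown to 4 dp): z = (37/257 − 0.12)/SE₀ ≈ 1.1824.
p-value = 2·P(Z ≥ |z|) with z = 1.1824 → 0.237.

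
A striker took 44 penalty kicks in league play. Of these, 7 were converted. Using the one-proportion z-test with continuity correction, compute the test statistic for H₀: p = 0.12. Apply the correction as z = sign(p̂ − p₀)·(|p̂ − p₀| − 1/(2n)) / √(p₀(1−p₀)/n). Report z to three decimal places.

Sample proportion p̂ = 7/44 = 0.15909. p̂ − p₀ = 0.039091.
Continuity correction 1/(2n) = 1/88 = 0.011364.
Corrected numerator: |0.039091| − 0.011364 = 0.027727.
Under H₀, SE = √(p₀(1−p₀)/n) = √(0.12·0.88/44) = √0.002400000 = 0.048990.
z = +0.027727/0.048990 = 0.566.

z = 0.566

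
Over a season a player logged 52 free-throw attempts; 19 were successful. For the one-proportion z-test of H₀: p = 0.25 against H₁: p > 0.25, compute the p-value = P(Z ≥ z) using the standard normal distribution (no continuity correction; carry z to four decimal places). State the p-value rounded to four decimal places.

p-value = 0.0273

Sample proportion p̂ = 19/52 = 0.36538.
SE₀ = √(0.25·0.75/52) = 0.060048.
Test statistic (full precision, shown to 4 dp): z = (19/52 − 0.25)/SE₀ ≈ 1.9215.
p-value = P(Z ≥ z) with z = 1.9215 → 0.0273.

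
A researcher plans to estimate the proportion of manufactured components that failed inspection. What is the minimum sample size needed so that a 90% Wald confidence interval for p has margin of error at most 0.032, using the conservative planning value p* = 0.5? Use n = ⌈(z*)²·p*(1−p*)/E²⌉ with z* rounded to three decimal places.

z* = 1.645 at the 90% level.
p*(1−p*) = 0.2500.
(z*)²·p*(1−p*)/E² = 2.706025·0.2500/0.001024 = 660.651.
Rounding up, n = 661.

n = 661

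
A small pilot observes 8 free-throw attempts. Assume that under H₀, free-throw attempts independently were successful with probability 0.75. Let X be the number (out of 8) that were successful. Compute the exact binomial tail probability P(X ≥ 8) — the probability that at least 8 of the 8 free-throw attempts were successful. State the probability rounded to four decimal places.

X is binomial with n = 8 and p = 0.75.
P(X ≥ 8) = C(8,8)·0.75^8·0.25^0.
= 0.100113 = 0.1001.

P = 0.1001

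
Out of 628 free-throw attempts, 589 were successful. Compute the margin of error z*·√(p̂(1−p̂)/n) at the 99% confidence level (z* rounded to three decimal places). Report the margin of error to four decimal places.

Sample proportion p̂ = 589/628 = 0.93790.
SE = √(p̂(1−p̂)/n) = √(0.058245/628) = 0.009631.
z* = 2.576 at the 99% level.
So ME = 0.0248.

ME = 0.0248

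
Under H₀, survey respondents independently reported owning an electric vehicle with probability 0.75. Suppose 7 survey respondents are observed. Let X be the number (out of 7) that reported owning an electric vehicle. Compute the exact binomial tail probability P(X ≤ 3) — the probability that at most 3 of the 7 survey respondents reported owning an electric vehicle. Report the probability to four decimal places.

X is binomial with n = 7 and p = 0.75.
P(X ≤ 3) = C(7,0)·0.75^0·0.25^7 + C(7,1)·0.75^1·0.25^6 + C(7,2)·0.75^2·0.25^5 + C(7,3)·0.75^3·0.25^4.
= 0.000061 + 0.001282 + 0.011536 + 0.057678 = 0.0706.

P = 0.0706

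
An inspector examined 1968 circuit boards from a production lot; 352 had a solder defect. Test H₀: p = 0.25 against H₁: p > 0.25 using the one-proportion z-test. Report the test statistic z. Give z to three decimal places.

z = -7.288

p̂ = 352/1968 = 0.17886.
SE₀ = √(0.25·0.75/1968) = 0.009761.
z = (p̂ − p₀)/SE = (0.17886 − 0.25)/0.009761 = -7.288.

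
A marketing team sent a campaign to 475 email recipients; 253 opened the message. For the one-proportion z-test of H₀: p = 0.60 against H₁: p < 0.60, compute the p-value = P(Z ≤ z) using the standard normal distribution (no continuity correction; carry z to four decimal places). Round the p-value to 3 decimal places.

p-value = 0.001

The sample proportion is 253/475 = 0.53263.
Null standard error: √(0.60·0.40/475) = √0.000505263 = 0.022478.
z = (p̂ − p₀)/SE = (253/475 − 0.60)/0.022478 ≈ -2.9971.
p-value = P(Z ≤ z) with z = -2.9971 → 0.001.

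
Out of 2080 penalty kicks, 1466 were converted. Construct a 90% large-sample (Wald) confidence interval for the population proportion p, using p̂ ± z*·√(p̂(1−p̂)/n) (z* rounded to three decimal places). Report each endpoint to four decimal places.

The sample proportion is 1466/2080 = 0.70481.
SE(p̂) = √(0.70481·0.29519/2080) = 0.010001.
z* = 1.645 at the 90% level.
Margin of error: 1.645 × 0.010001 = 0.01645.
Interval: 0.70481 ± 0.01645 → (0.6884, 0.7213).

(0.6884, 0.7213)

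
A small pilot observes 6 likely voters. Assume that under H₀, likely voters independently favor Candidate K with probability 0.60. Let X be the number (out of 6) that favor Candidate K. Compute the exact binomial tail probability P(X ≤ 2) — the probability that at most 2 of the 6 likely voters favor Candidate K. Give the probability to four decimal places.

P = 0.1792

X ~ Binomial(n=6, p=0.60).
P(X ≤ 2) = C(6,0)·0.60^0·0.40^6 + C(6,1)·0.60^1·0.40^5 + C(6,2)·0.60^2·0.40^4.
= 0.004096 + 0.036864 + 0.138240 = 0.1792.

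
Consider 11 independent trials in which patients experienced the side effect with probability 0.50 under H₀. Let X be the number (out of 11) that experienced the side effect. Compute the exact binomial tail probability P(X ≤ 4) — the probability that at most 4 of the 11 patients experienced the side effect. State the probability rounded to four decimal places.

X ~ Binomial(n=11, p=0.50).
P(X ≤ 4) = Σ_{j=0}^{4} C(11,j)·0.50^j·0.50^{11−j}.
= 0.000488 + 0.005371 + 0.026855 + 0.080566 + 0.161133 = 0.2744.

P = 0.2744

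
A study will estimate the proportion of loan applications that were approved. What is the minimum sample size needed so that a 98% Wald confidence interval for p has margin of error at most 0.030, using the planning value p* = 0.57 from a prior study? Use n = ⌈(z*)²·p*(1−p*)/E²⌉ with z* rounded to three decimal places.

n = 1474

The 98% critical value is z* = 2.326.
p*(1−p*) = 0.2451.
(z*)²·p*(1−p*)/E² = 5.410276·0.2451/0.000900 = 1473.398.
⌈1473.398⌉ = 1474.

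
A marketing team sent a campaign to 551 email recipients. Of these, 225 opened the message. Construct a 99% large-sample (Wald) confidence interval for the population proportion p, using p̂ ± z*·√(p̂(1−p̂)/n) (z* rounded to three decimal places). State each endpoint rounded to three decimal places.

Sample proportion p̂ = 225/551 = 0.40835.
Standard error of p̂: √(0.241600/551) = √0.000438475 = 0.020940.
z* = 2.576 at the 99% level.
Margin of error: 2.576 × 0.020940 = 0.05394.
So the interval runs from 0.354 to 0.462.

(0.354, 0.462)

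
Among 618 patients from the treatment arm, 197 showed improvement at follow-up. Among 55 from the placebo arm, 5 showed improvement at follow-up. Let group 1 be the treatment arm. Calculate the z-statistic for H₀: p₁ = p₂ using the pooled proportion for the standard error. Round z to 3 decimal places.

p̂₁ = 197/618 = 0.31877, p̂₂ = 5/55 = 0.09091.
Pooling: p̂ = 202/673 = 0.30015.
Pooled SE = √[0.2100594·0.01979994] ≈ 0.064492.
z = (p̂₁ − p̂₂)/SE = (0.31877 − 0.09091)/0.064492 = 0.22786/0.064492 = 3.533.

z = 3.533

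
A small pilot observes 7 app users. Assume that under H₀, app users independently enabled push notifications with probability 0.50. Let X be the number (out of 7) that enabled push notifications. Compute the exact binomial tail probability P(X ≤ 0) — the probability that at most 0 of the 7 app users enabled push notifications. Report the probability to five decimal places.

X ~ Binomial(n=7, p=0.50).
P(X ≤ 0) = C(7,0)·0.50^0·0.50^7.
= 0.007812 = 0.00781.

P = 0.00781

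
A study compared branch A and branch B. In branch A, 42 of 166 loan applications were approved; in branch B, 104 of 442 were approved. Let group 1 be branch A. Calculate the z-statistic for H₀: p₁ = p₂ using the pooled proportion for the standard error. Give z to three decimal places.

z = 0.456

p̂₁ = 42/166 = 0.25301, p̂₂ = 104/442 = 0.23529.
Pooling: p̂ = 146/608 = 0.24013.
SE = √[p̂(1−p̂)(1/n₁+1/n₂)] = √[0.24013·0.75987·(1/166+1/442)] ≈ 0.038885.
z = 0.01772/0.038885 = 0.456.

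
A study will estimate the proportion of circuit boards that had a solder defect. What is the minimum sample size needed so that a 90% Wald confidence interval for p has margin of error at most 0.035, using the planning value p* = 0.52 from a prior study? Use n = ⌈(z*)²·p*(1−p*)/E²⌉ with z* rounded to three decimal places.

n = 552

z* = 1.645 at the 90% level.
p*(1−p*) = 0.52·0.48 = 0.2496.
Required n before rounding: 2.706025 × 0.2496 / 0.035² = 551.366.
⌈551.366⌉ = 552.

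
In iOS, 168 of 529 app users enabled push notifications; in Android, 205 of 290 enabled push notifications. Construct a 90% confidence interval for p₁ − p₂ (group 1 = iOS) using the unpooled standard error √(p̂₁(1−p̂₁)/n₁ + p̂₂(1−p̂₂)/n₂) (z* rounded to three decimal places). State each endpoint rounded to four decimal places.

(-0.4445, -0.3342)

p̂₁ = 168/529 = 0.31758, p̂₂ = 205/290 = 0.70690; p̂₁ − p̂₂ = -0.38932.
SE = √(0.000409684 + 0.000714461) = √0.001124145 = 0.033528.
For 90% confidence, z* = 1.645. Margin = 1.645·0.033528 = 0.05515.
So the interval runs from -0.4445 to -0.3342.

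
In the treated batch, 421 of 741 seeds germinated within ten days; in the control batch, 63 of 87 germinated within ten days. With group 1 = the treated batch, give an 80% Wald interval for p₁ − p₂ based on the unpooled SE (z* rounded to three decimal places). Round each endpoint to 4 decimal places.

(-0.2217, -0.0903)

p̂₁ = 0.56815, p̂₂ = 0.72414, so the observed difference is -0.15599.
Unpooled SE = √(p̂₁(1−p̂₁)/n₁ + p̂₂(1−p̂₂)/n₂) = √(0.000331114 + 0.002296117) = 0.051257.
For 80% confidence, z* = 1.282. Margin of error = 0.06571.
Interval: -0.15599 ± 0.06571 → (-0.2217, -0.0903).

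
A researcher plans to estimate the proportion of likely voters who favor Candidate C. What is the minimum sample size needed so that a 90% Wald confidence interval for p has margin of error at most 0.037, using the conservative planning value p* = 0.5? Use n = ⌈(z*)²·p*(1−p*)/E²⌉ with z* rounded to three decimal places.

For 90% confidence, z* = 1.645.
p*(1−p*) = 0.2500.
(z*)²·p*(1−p*)/E² = 2.706025·0.2500/0.001369 = 494.161.
Rounding up, n = 495.

n = 495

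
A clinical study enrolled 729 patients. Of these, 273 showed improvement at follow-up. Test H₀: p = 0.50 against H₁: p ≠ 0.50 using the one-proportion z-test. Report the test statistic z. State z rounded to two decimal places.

z = -6.78

p̂ = 273/729 = 0.37449.
Null standard error: √(0.50·0.50/729) = √0.000342936 = 0.018519.
Test statistic: z = -0.12551/0.018519 = -6.78.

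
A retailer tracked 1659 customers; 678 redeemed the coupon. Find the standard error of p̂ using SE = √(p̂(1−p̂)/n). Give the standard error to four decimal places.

With x = 678 successes in n = 1659, p̂ = 0.40868.
p̂(1−p̂) = 0.40868·0.59132 = 0.241661.
Dividing by n and taking the root: √0.000145667 = 0.0121.

SE = 0.0121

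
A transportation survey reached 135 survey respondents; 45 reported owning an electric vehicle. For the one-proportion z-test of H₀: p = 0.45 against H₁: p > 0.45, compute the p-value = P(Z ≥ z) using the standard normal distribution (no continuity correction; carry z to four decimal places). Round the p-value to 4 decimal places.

Sample proportion p̂ = 45/135 = 0.33333.
SE₀ = √(0.45·0.55/135) = 0.042817.
Test statistic (full precision, shown to 4 dp): z = (45/135 − 0.45)/SE₀ ≈ -2.7247.
p-value = P(Z ≥ z) with z = -2.7247 → 0.9968.

p-value = 0.9968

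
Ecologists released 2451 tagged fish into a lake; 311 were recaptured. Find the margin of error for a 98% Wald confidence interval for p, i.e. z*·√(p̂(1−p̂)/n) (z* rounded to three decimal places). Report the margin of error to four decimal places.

ME = 0.0156

The sample proportion is 311/2451 = 0.12689.
SE = √(p̂(1−p̂)/n) = √(0.110787/2451) = 0.006723.
For 98% confidence, z* = 2.326.
Margin of error = z*·SE = 2.326 × 0.006723 = 0.0156.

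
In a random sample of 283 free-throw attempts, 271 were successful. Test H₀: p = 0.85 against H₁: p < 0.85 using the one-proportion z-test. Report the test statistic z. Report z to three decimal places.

Sample proportion p̂ = 271/283 = 0.95760.
SE₀ = √(0.85·0.15/283) = 0.021226.
Test statistic: z = 0.10760/0.021226 = 5.069.

z = 5.069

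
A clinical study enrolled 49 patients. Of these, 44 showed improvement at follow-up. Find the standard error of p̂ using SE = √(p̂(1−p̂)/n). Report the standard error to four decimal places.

SE = 0.0432

With x = 44 successes in n = 49, p̂ = 0.89796.
p̂(1−p̂) = 0.091628.
Dividing by n and taking the root: √0.001869959 = 0.0432.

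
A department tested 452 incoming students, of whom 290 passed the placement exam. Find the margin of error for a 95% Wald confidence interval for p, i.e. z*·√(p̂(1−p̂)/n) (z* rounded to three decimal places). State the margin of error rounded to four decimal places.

ME = 0.0442

The sample proportion is 290/452 = 0.64159.
Standard error of p̂: √(0.229951/452) = √0.000508742 = 0.022555.
For 95% confidence, z* = 1.960.
Margin of error = z*·SE = 1.960 × 0.022555 = 0.0442.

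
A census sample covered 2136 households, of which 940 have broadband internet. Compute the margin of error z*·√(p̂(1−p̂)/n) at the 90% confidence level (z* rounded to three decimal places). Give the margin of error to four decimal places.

ME = 0.0177

p̂ = 940/2136 = 0.44007.
SE = √(p̂(1−p̂)/n) = √(0.246409/2136) = 0.010741.
For 90% confidence, z* = 1.645.
Margin of error = z*·SE = 1.645 × 0.010741 = 0.0177.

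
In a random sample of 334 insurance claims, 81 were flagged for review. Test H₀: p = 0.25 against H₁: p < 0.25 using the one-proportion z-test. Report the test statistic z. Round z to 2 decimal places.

z = -0.32

Sample proportion p̂ = 81/334 = 0.24251.
Null standard error: √(0.25·0.75/334) = √0.000561377 = 0.023693.
Test statistic: z = -0.00749/0.023693 = -0.32.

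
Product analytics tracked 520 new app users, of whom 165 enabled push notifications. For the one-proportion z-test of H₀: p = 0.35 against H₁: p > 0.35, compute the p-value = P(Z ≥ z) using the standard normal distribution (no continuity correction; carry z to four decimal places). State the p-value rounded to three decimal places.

p-value = 0.941

With x = 165 successes in n = 520, p̂ = 0.31731.
Under H₀, SE = √(p₀(1−p₀)/n) = √(0.35·0.65/520) = √0.000437500 = 0.020917.
Test statistic (full precision, shown to 4 dp): z = (165/520 − 0.35)/SE₀ ≈ -1.5630.
p-value = P(Z ≥ z) with z = -1.5630 → 0.941.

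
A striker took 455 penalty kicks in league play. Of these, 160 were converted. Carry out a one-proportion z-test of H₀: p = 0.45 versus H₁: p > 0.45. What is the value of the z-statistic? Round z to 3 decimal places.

z = -4.217

Sample proportion p̂ = 160/455 = 0.35165.
Null standard error: √(0.45·0.55/455) = √0.000543956 = 0.023323.
z = (p̂ − p₀)/SE = (0.35165 − 0.45)/0.023323 = -4.217.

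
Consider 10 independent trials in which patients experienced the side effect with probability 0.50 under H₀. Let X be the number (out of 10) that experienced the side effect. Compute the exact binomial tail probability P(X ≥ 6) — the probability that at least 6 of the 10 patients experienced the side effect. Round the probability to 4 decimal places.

X is binomial with n = 10 and p = 0.50.
P(X ≥ 6) = Σ_{j=6}^{10} C(10,j)·0.50^j·0.50^{10−j}.
= 0.205078 + 0.117188 + 0.043945 + 0.009766 + 0.000977 = 0.3770.

P = 0.3770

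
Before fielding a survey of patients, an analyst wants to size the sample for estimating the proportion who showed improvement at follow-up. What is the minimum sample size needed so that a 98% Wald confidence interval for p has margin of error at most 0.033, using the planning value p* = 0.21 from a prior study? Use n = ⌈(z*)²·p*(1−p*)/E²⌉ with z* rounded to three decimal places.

n = 825

The 98% critical value is z* = 2.326.
p*(1−p*) = 0.21·0.79 = 0.1659.
Required n before rounding: 5.410276 × 0.1659 / 0.033² = 824.210.
Rounding up, n = 825.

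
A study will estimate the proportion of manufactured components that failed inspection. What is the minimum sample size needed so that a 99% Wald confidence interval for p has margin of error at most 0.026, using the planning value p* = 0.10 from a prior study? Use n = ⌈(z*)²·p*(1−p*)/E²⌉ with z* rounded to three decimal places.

The 99% critical value is z* = 2.576.
p*(1−p*) = 0.0900.
Required n before rounding: 6.635776 × 0.0900 / 0.026² = 883.461.
⌈883.461⌉ = 884.

n = 884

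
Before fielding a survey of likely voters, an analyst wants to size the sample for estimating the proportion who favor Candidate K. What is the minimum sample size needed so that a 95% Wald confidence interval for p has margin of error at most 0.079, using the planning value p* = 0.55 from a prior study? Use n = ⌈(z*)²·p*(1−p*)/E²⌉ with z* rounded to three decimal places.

n = 153

For 95% confidence, z* = 1.960.
p*(1−p*) = 0.2475.
Required n before rounding: 3.841600 × 0.2475 / 0.079² = 152.347.
⌈152.347⌉ = 153.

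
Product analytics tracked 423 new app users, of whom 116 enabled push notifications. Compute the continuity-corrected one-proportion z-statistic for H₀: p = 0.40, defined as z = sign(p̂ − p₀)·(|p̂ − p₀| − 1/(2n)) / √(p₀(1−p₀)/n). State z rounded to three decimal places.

Sample proportion p̂ = 116/423 = 0.27423. p̂ − p₀ = -0.125768.
Continuity correction 1/(2n) = 1/846 = 0.001182.
Corrected numerator: |-0.125768| − 0.001182 = 0.124586.
Under H₀, SE = √(p₀(1−p₀)/n) = √(0.40·0.60/423) = √0.000567376 = 0.023820.
z = (−)0.124586/0.023820 = -5.230.

z = -5.230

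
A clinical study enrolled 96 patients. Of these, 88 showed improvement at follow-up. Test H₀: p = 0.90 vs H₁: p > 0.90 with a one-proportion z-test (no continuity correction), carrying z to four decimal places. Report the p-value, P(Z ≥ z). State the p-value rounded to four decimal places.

The sample proportion is 88/96 = 0.91667.
SE₀ = √(0.90·0.10/96) = 0.030619.
z = (p̂ − p₀)/SE = (88/96 − 0.90)/0.030619 ≈ 0.5443.
From the standard normal, P(Z ≥ z) = 0.2931.

p-value = 0.2931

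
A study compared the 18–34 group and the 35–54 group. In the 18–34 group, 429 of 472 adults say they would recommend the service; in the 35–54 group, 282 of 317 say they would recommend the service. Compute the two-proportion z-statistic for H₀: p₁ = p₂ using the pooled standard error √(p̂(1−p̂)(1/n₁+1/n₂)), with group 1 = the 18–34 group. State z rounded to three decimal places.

z = 0.891

Sample proportions: p̂₁ = 429/472 = 0.90890 and p̂₂ = 282/317 = 0.88959.
Pooled p̂ = (429+282)/(472+317) = 711/789 = 0.90114.
Pooled SE = √[0.0890862·0.00527322] ≈ 0.021674.
z = (p̂₁ − p̂₂)/SE = (0.90890 − 0.88959)/0.021674 = 0.01931/0.021674 = 0.891.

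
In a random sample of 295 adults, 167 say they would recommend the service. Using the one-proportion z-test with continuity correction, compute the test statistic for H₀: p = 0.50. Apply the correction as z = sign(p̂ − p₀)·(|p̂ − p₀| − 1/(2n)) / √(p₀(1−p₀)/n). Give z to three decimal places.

z = 2.212

The sample proportion is 167/295 = 0.56610. p̂ − p₀ = 0.066102.
1/(2n) = 0.001695.
Corrected numerator: |0.066102| − 0.001695 = 0.064407.
Under H₀, SE = √(p₀(1−p₀)/n) = √(0.50·0.50/295) = √0.000847458 = 0.029111.
z = (+)0.064407/0.029111 = 2.212.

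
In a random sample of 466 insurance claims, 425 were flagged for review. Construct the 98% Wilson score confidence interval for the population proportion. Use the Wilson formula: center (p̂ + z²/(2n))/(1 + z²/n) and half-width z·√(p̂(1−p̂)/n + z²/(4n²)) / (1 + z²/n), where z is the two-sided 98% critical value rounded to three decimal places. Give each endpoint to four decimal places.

(0.8766, 0.9380)

Here p̂ = 425/466 = 0.91202 and z = 2.326 (z² = 5.410276).
Denominator 1 + z²/n = 1 + 5.410276/466 = 1.011610.
Center = (0.91202 + 0.005805)/1.011610 = 0.90729.
Radicand: p̂(1−p̂)/n + z²/(4n²) = 0.000172193 + 0.000006229 = 0.000178422.
Half-width = 2.326·√0.000178422/1.011610 = 0.03071.
So the interval runs from 0.8766 to 0.9380.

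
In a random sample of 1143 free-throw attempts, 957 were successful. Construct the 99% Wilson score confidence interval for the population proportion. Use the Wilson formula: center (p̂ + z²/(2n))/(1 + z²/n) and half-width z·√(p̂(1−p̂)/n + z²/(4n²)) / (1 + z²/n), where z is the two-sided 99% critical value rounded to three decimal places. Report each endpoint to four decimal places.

(0.8072, 0.8634)

p̂ = 957/1143 = 0.83727; z = 2.576, so z² = 6.635776.
1 + z²/n = 1.005806.
Adjusted center: (0.83727 + z²/(2n))/1.005806 = 0.83532.
Radicand: p̂(1−p̂)/n + z²/(4n²) = 0.000119203 + 0.000001270 = 0.000120473.
Half-width = 2.576·√0.000120473/1.005806 = 0.02811.
CI: 0.83532 ± 0.02811 = (0.8072, 0.8634).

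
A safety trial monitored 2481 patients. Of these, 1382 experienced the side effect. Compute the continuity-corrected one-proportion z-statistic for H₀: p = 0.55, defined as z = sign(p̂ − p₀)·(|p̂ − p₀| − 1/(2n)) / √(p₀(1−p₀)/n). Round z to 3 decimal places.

z = 0.684

Sample proportion p̂ = 1382/2481 = 0.55703. p̂ − p₀ = 0.007033.
1/(2n) = 0.000202.
Corrected numerator: |0.007033| − 0.000202 = 0.006831.
Null standard error: √(0.55·0.45/2481) = √0.000099758 = 0.009988.
z = +0.006831/0.009988 = 0.684.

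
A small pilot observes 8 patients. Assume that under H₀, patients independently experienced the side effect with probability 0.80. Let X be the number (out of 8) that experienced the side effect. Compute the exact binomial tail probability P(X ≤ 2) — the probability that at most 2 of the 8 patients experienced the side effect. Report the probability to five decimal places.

P = 0.00123

X is binomial with n = 8 and p = 0.80.
P(X ≤ 2) = C(8,0)·0.80^0·0.20^8 + C(8,1)·0.80^1·0.20^7 + C(8,2)·0.80^2·0.20^6.
= 0.000003 + 0.000082 + 0.001147 = 0.00123.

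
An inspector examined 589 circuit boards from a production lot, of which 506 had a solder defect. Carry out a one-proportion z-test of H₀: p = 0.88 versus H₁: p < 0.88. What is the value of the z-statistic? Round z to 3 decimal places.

z = -1.562

The sample proportion is 506/589 = 0.85908.
Under H₀, SE = √(p₀(1−p₀)/n) = √(0.88·0.12/589) = √0.000179287 = 0.013390.
z = (0.85908 − 0.88)/0.013390 = -0.02092/0.013390 = -1.562.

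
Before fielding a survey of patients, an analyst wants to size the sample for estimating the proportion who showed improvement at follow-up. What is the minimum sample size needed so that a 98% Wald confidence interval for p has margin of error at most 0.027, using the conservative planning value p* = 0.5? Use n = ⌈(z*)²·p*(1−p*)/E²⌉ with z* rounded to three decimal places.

n = 1856

For 98% confidence, z* = 2.326.
p*(1−p*) = 0.50·0.50 = 0.2500.
(z*)²·p*(1−p*)/E² = 5.410276·0.2500/0.000729 = 1855.376.
⌈1855.376⌉ = 1856.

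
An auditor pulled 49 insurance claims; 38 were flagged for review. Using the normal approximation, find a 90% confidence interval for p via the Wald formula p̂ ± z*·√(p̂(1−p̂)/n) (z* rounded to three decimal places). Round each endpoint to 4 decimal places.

p̂ = 38/49 = 0.77551.
SE(p̂) = √(0.77551·0.22449/49) = 0.059607.
z* = 1.645 at the 90% level.
Margin = 1.645·0.059607 = 0.09805.
CI: 0.77551 ± 0.09805 = (0.6775, 0.8736).

(0.6775, 0.8736)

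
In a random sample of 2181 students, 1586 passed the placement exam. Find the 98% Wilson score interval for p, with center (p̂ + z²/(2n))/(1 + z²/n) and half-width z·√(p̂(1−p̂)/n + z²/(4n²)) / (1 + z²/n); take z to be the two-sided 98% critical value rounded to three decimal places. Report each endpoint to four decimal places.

(0.7045, 0.7488)

Here p̂ = 1586/2181 = 0.72719 and z = 2.326 (z² = 5.410276).
Denominator 1 + z²/n = 1 + 5.410276/2181 = 1.002481.
Adjusted center: (0.72719 + z²/(2n))/1.002481 = 0.72663.
Radicand: p̂(1−p̂)/n + z²/(4n²) = 0.000090961 + 0.000000284 = 0.000091245.
Half-width = 2.326·√0.000091245/1.002481 = 0.02216.
So the interval runs from 0.7045 to 0.7488.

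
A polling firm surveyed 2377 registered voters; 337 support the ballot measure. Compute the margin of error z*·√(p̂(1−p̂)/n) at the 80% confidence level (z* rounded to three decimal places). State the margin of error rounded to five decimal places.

ME = 0.00917

p̂ = 337/2377 = 0.14178.
SE(p̂) = √(0.14178·0.85822/2377) = 0.007155.
z* = 1.282 at the 80% level.
Margin of error = z*·SE = 1.282 × 0.007155 = 0.00917.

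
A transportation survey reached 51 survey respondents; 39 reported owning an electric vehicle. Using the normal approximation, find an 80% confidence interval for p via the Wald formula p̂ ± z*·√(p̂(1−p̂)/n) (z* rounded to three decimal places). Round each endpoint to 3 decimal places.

With x = 39 successes in n = 51, p̂ = 0.76471.
SE = √(p̂(1−p̂)/n) = √(0.179931/51) = 0.059397.
z* = 1.282 at the 80% level.
Margin of error: 1.282 × 0.059397 = 0.07615.
Interval: 0.76471 ± 0.07615 → (0.689, 0.841).

(0.689, 0.841)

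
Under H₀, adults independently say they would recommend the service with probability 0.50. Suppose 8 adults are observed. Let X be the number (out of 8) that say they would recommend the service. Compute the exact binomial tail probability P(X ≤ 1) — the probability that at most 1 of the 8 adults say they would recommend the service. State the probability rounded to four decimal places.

P = 0.0352

X is binomial with n = 8 and p = 0.50.
P(X ≤ 1) = C(8,0)·0.50^0·0.50^8 + C(8,1)·0.50^1·0.50^7.
= 0.003906 + 0.031250 = 0.0352.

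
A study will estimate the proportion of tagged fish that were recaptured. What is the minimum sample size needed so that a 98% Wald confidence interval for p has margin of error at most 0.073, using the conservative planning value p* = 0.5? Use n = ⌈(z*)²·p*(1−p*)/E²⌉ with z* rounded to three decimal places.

The 98% critical value is z* = 2.326.
p*(1−p*) = 0.2500.
Required n before rounding: 5.410276 × 0.2500 / 0.073² = 253.813.
Rounding up, n = 254.

n = 254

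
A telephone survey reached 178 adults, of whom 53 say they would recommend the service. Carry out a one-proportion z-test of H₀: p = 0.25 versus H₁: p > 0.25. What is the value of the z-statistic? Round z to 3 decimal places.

The sample proportion is 53/178 = 0.29775.
Null standard error: √(0.25·0.75/178) = √0.001053371 = 0.032456.
Test statistic: z = 0.04775/0.032456 = 1.471.

z = 1.471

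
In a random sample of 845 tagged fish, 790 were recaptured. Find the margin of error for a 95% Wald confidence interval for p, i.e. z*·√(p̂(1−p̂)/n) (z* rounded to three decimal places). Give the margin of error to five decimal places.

ME = 0.01663

p̂ = 790/845 = 0.93491.
SE = √(p̂(1−p̂)/n) = √(0.060852/845) = 0.008486.
z* = 1.960 at the 95% level.
ME = 1.960·0.008486 = 0.01663.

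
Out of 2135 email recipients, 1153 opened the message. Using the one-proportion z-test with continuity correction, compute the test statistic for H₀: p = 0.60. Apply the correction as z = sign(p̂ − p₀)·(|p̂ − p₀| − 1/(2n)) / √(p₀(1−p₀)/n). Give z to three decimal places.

z = -5.633

Sample proportion p̂ = 1153/2135 = 0.54005. p̂ − p₀ = -0.059953.
1/(2n) = 0.000234.
Corrected numerator: |-0.059953| − 0.000234 = 0.059719.
SE₀ = √(0.60·0.40/2135) = 0.010602.
z = −0.059719/0.010602 = -5.633.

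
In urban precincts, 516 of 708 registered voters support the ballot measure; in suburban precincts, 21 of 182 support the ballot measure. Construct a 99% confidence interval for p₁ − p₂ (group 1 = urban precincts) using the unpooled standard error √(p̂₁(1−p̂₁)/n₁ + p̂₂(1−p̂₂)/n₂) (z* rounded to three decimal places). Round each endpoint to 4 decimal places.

p̂₁ = 516/708 = 0.72881, p̂₂ = 21/182 = 0.11538; p̂₁ − p̂₂ = 0.61343.
Unpooled SE = √(p̂₁(1−p̂₁)/n₁ + p̂₂(1−p̂₂)/n₂) = √(0.000279159 + 0.000560830) = 0.028983.
The 99% critical value is z* = 2.576. Margin = 2.576·0.028983 = 0.07466.
CI: 0.61343 ± 0.07466 = (0.5388, 0.6881).

(0.5388, 0.6881)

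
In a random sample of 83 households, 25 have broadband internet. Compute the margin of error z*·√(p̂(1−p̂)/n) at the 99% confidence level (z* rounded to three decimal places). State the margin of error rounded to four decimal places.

p̂ = 25/83 = 0.30120.
SE = √(p̂(1−p̂)/n) = √(0.210480/83) = 0.050358.
z* = 2.576 at the 99% level.
Margin of error = z*·SE = 2.576 × 0.050358 = 0.1297.

ME = 0.1297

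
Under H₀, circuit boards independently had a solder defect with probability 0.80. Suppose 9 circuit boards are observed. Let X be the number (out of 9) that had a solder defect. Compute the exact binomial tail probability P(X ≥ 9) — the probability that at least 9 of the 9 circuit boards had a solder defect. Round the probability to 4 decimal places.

X ~ Binomial(n=9, p=0.80).
P(X ≥ 9) = C(9,9)·0.80^9·0.20^0.
= 0.134218 = 0.1342.

P = 0.1342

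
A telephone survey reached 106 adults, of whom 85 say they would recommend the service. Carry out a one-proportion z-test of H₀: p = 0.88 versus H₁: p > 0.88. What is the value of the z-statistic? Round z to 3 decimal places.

Sample proportion p̂ = 85/106 = 0.80189.
SE₀ = √(0.88·0.12/106) = 0.031563.
z = (p̂ − p₀)/SE = (0.80189 − 0.88)/0.031563 = -2.475.

z = -2.475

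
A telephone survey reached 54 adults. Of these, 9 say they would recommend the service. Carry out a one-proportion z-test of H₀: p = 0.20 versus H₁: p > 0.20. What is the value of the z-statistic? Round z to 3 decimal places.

z = -0.612

Sample proportion p̂ = 9/54 = 0.16667.
SE₀ = √(0.20·0.80/54) = 0.054433.
z = (0.16667 − 0.20)/0.054433 = -0.03333/0.054433 = -0.612.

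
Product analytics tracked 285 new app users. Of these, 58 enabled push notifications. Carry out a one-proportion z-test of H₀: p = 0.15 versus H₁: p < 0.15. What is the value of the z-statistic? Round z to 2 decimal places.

The sample proportion is 58/285 = 0.20351.
SE₀ = √(0.15·0.85/285) = 0.021151.
z = (p̂ − p₀)/SE = (0.20351 − 0.15)/0.021151 = 2.53.

z = 2.53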